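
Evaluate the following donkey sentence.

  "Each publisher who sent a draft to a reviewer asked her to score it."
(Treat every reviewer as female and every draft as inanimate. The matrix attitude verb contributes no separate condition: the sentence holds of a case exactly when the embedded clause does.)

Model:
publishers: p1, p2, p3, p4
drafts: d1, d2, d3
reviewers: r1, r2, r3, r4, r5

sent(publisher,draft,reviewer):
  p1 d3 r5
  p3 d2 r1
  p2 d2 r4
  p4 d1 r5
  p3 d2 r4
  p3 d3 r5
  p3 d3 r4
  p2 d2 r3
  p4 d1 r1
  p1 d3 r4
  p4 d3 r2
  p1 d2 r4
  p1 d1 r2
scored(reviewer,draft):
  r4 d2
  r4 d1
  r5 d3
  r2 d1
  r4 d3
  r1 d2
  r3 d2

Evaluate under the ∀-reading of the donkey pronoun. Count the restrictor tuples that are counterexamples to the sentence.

3

"her" takes "a reviewer" as antecedent and "it" takes "a draft"; both are donkey pronouns co-varying with the restrictor.
Strong reading: for every (p,d,r) with sent(p,d,r), scored(r,d).
Restrictor triples: (p1,d1,r2)→scored(r2,d1) ✓  (p1,d2,r4)→scored(r4,d2) ✓  (p1,d3,r4)→scored(r4,d3) ✓  (p1,d3,r5)→scored(r5,d3) ✓  (p2,d2,r3)→scored(r3,d2) ✓  (p2,d2,r4)→scored(r4,d2) ✓  (p3,d2,r1)→scored(r1,d2) ✓  (p3,d2,r4)→scored(r4,d2) ✓  (p3,d3,r4)→scored(r4,d3) ✓  (p3,d3,r5)→scored(r5,d3) ✓  (p4,d1,r1)→scored(r1,d1) ✗  (p4,d1,r5)→scored(r5,d1) ✗  (p4,d3,r2)→scored(r2,d3) ✗
Counterexamples (restrictor triples failing the scope): 3.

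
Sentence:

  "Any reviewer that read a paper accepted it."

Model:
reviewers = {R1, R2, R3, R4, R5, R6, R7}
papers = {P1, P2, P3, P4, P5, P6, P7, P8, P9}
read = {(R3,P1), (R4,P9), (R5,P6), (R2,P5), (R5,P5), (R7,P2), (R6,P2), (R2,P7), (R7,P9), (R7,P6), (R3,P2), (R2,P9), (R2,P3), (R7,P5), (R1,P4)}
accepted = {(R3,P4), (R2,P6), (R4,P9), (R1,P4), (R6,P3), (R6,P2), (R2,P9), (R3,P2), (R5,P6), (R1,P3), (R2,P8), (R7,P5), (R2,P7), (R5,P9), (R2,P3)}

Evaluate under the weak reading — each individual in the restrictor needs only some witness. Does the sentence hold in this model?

True

"it" takes "a paper" as antecedent — a donkey pronoun bound across the clause boundary.
Weak reading: every reviewer r with some read-paper has at least one read-paper p such that accepted(r,p).
Per reviewer: R1:✓  R2:✓  R3:✓  R4:✓  R5:✓  R6:✓  R7:✓
Every reviewer in the restrictor has a witness.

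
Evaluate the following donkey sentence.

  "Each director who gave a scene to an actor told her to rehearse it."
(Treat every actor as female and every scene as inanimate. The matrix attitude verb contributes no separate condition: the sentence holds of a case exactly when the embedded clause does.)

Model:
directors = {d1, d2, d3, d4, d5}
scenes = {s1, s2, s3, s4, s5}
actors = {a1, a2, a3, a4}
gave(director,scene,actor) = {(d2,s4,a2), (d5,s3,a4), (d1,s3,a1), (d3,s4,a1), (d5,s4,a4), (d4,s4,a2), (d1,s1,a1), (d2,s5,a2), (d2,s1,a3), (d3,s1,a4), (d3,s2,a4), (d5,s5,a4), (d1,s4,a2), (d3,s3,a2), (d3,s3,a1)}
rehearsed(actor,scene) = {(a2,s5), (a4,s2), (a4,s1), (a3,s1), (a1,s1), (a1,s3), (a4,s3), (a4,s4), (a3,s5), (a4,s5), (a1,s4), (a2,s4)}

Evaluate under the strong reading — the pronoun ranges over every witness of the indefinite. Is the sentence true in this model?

"her" takes "an actor" as antecedent and "it" takes "a scene"; both are donkey pronouns co-varying with the restrictor.
Strong reading: for every (d,s,a) with gave(d,s,a), rehearsed(a,s).
Restrictor triples: (d1,s1,a1)→rehearsed(a1,s1) ✓  (d1,s3,a1)→rehearsed(a1,s3) ✓  (d1,s4,a2)→rehearsed(a2,s4) ✓  (d2,s1,a3)→rehearsed(a3,s1) ✓  (d2,s4,a2)→rehearsed(a2,s4) ✓  (d2,s5,a2)→rehearsed(a2,s5) ✓  (d3,s1,a4)→rehearsed(a4,s1) ✓  (d3,s2,a4)→rehearsed(a4,s2) ✓  (d3,s3,a1)→rehearsed(a1,s3) ✓  (d3,s3,a2)→rehearsed(a2,s3) ✗  (d3,s4,a1)→rehearsed(a1,s4) ✓  (d4,s4,a2)→rehearsed(a2,s4) ✓  (d5,s3,a4)→rehearsed(a4,s3) ✓  (d5,s4,a4)→rehearsed(a4,s4) ✓  (d5,s5,a4)→rehearsed(a4,s5) ✓
Counterexample: (d3,s3,a2) — rehearsed(a2,s3) does not hold.

False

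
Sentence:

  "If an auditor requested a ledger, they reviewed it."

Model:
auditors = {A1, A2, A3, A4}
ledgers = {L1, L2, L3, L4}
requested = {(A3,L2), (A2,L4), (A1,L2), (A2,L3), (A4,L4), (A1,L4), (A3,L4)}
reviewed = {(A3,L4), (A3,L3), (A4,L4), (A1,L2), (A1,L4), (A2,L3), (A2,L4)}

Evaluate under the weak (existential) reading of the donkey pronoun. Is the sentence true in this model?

"it" takes "a ledger" as antecedent — a donkey pronoun bound across the clause boundary.
Weak reading: every auditor a with some requested-ledger has at least one requested-ledger l such that reviewed(a,l).
Per auditor: A1:✓  A2:✓  A3:✓  A4:✓
Every auditor in the restrictor has a witness.

True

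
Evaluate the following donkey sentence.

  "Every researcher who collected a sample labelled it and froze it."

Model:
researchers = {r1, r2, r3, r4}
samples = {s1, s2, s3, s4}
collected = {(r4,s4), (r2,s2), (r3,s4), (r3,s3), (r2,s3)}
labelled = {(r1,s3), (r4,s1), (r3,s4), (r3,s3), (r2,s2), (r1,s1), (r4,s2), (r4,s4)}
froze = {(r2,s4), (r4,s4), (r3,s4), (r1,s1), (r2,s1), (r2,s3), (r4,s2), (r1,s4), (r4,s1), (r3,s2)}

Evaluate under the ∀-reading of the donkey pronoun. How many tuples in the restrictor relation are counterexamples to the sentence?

3

"it" takes "a sample" as antecedent — a donkey pronoun bound across the clause boundary.
Strong reading: for every (r,s) with collected(r,s), labelled(r,s) ∧ froze(r,s).
Restrictor pairs: (r2,s2) ✗  (r2,s3) ✗  (r3,s3) ✗  (r3,s4) ✓  (r4,s4) ✓
Counterexamples (restrictor pairs failing the scope): 3.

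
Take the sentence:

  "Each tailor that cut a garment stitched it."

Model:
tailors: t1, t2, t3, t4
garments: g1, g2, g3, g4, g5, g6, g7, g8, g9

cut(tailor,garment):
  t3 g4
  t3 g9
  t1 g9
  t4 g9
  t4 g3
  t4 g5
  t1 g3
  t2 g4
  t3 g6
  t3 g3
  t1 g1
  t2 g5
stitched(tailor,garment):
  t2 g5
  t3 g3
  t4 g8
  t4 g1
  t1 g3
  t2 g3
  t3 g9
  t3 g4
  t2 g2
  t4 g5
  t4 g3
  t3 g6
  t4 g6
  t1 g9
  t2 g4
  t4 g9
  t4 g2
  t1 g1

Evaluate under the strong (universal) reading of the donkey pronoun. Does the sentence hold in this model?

"it" takes "a garment" as antecedent — a donkey pronoun bound across the clause boundary.
Strong reading: for every (t,g) with cut(t,g), stitched(t,g).
Restrictor pairs: (t1,g1) ✓  (t1,g3) ✓  (t1,g9) ✓  (t2,g4) ✓  (t2,g5) ✓  (t3,g3) ✓  (t3,g4) ✓  (t3,g6) ✓  (t3,g9) ✓  (t4,g3) ✓  (t4,g5) ✓  (t4,g9) ✓
Every restrictor pair satisfies the scope.

True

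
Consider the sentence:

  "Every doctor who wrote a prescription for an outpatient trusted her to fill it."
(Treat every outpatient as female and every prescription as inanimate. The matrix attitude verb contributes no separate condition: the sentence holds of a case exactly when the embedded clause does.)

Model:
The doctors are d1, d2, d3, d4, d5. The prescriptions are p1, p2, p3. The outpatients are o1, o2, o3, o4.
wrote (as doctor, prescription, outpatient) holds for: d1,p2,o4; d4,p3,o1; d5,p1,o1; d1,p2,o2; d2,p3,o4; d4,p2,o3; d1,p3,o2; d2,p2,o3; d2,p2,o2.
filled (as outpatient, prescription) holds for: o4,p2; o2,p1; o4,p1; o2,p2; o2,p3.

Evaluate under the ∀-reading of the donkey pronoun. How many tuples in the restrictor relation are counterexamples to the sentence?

5

"her" takes "an outpatient" as antecedent and "it" takes "a prescription"; both are donkey pronouns co-varying with the restrictor.
Strong reading: for every (d,p,o) with wrote(d,p,o), filled(o,p).
Restrictor triples: (d1,p2,o2)→filled(o2,p2) ✓  (d1,p2,o4)→filled(o4,p2) ✓  (d1,p3,o2)→filled(o2,p3) ✓  (d2,p2,o2)→filled(o2,p2) ✓  (d2,p2,o3)→filled(o3,p2) ✗  (d2,p3,o4)→filled(o4,p3) ✗  (d4,p2,o3)→filled(o3,p2) ✗  (d4,p3,o1)→filled(o1,p3) ✗  (d5,p1,o1)→filled(o1,p1) ✗
Counterexamples (restrictor triples failing the scope): 5.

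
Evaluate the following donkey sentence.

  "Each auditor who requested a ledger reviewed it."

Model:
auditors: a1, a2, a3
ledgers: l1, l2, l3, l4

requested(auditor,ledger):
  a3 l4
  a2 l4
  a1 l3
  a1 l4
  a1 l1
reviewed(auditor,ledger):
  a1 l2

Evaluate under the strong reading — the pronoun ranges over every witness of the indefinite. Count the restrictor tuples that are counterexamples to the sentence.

"it" takes "a ledger" as antecedent — a donkey pronoun bound across the clause boundary.
Strong reading: for every (a,l) with requested(a,l), reviewed(a,l).
Restrictor pairs: (a1,l1) ✗  (a1,l3) ✗  (a1,l4) ✗  (a2,l4) ✗  (a3,l4) ✗
Counterexamples (restrictor pairs failing the scope): 5.

5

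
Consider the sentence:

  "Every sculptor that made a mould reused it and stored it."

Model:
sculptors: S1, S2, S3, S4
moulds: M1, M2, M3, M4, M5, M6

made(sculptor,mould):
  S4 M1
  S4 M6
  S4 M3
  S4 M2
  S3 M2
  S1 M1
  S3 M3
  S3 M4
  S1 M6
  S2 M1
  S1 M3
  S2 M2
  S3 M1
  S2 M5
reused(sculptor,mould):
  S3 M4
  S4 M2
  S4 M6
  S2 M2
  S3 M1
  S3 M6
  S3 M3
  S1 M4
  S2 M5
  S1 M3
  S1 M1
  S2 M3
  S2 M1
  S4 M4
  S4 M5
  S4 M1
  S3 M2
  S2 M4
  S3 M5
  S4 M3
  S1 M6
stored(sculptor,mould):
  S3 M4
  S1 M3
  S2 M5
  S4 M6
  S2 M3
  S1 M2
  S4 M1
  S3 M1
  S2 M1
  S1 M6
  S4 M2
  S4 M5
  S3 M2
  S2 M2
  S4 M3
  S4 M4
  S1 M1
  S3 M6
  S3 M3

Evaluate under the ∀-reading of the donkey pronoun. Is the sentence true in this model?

True

"it" takes "a mould" as antecedent — a donkey pronoun bound across the clause boundary.
Strong reading: for every (s,m) with made(s,m), reused(s,m) ∧ stored(s,m).
Restrictor pairs: (S1,M1) ✓  (S1,M3) ✓  (S1,M6) ✓  (S2,M1) ✓  (S2,M2) ✓  (S2,M5) ✓  (S3,M1) ✓  (S3,M2) ✓  (S3,M3) ✓  (S3,M4) ✓  (S4,M1) ✓  (S4,M2) ✓  (S4,M3) ✓  (S4,M6) ✓
Every restrictor pair satisfies the scope.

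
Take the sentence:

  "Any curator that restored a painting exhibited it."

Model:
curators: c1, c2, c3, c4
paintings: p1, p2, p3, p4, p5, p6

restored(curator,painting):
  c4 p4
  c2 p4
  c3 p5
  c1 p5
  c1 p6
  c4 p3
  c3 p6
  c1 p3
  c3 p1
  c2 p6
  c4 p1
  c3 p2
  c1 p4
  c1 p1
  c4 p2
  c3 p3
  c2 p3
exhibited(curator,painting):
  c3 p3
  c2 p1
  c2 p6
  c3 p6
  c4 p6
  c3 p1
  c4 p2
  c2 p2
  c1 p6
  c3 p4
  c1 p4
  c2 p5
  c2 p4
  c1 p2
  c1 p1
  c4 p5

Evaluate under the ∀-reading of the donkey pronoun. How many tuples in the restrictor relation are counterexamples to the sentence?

"it" takes "a painting" as antecedent — a donkey pronoun bound across the clause boundary.
Strong reading: for every (c,p) with restored(c,p), exhibited(c,p).
Restrictor pairs: (c1,p1) ✓  (c1,p3) ✗  (c1,p4) ✓  (c1,p5) ✗  (c1,p6) ✓  (c2,p3) ✗  (c2,p4) ✓  (c2,p6) ✓  (c3,p1) ✓  (c3,p2) ✗  (c3,p3) ✓  (c3,p5) ✗  (c3,p6) ✓  (c4,p1) ✗  (c4,p2) ✓  (c4,p3) ✗  (c4,p4) ✗
Counterexamples (restrictor pairs failing the scope): 8.

8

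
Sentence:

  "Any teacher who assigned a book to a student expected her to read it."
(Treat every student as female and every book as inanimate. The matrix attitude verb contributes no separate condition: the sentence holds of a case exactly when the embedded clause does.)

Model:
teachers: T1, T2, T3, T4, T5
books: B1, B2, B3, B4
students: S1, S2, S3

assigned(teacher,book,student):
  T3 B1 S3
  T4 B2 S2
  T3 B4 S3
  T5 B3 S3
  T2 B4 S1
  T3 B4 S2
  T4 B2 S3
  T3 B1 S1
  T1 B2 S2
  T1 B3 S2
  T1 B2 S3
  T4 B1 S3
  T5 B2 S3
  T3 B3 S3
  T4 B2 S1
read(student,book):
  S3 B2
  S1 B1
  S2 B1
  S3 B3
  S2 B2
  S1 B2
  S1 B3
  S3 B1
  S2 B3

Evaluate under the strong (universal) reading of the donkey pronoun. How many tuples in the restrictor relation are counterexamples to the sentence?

3

"her" takes "a student" as antecedent and "it" takes "a book"; both are donkey pronouns co-varying with the restrictor.
Strong reading: for every (t,b,s) with assigned(t,b,s), read(s,b).
Restrictor triples: (T1,B2,S2)→read(S2,B2) ✓  (T1,B2,S3)→read(S3,B2) ✓  (T1,B3,S2)→read(S2,B3) ✓  (T2,B4,S1)→read(S1,B4) ✗  (T3,B1,S1)→read(S1,B1) ✓  (T3,B1,S3)→read(S3,B1) ✓  (T3,B3,S3)→read(S3,B3) ✓  (T3,B4,S2)→read(S2,B4) ✗  (T3,B4,S3)→read(S3,B4) ✗  (T4,B1,S3)→read(S3,B1) ✓  (T4,B2,S1)→read(S1,B2) ✓  (T4,B2,S2)→read(S2,B2) ✓  (T4,B2,S3)→read(S3,B2) ✓  (T5,B2,S3)→read(S3,B2) ✓  (T5,B3,S3)→read(S3,B3) ✓
Counterexamples (restrictor triples failing the scope): 3.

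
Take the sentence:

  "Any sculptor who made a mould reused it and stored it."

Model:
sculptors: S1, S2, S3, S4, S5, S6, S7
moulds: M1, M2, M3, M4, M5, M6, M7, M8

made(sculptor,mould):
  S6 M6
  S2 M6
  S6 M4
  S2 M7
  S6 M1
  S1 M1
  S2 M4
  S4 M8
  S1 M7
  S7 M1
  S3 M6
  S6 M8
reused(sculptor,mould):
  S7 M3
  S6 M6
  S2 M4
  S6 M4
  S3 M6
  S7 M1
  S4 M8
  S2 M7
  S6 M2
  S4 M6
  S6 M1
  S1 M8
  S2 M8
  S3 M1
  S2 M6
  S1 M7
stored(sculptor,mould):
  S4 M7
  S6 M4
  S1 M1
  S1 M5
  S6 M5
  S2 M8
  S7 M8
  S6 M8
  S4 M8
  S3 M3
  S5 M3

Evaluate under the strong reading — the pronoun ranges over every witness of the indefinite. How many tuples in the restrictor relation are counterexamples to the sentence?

10

"it" takes "a mould" as antecedent — a donkey pronoun bound across the clause boundary.
Strong reading: for every (s,m) with made(s,m), reused(s,m) ∧ stored(s,m).
Restrictor pairs: (S1,M1) ✗  (S1,M7) ✗  (S2,M4) ✗  (S2,M6) ✗  (S2,M7) ✗  (S3,M6) ✗  (S4,M8) ✓  (S6,M1) ✗  (S6,M4) ✓  (S6,M6) ✗  (S6,M8) ✗  (S7,M1) ✗
Counterexamples (restrictor pairs failing the scope): 10.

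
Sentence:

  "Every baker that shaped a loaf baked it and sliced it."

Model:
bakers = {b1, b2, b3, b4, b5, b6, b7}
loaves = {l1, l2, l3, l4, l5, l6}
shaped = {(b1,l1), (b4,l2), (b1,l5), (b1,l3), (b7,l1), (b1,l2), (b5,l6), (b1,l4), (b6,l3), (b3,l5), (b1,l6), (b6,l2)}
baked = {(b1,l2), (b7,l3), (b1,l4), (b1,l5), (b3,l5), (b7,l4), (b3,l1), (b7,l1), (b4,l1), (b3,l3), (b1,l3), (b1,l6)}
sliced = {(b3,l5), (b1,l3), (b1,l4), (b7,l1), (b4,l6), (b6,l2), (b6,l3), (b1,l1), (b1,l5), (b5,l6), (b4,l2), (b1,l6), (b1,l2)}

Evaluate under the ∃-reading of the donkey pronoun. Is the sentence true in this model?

False

"it" takes "a loaf" as antecedent — a donkey pronoun bound across the clause boundary.
Weak reading: every baker b with some shaped-loaf has at least one shaped-loaf l such that baked(b,l) ∧ sliced(b,l).
Per baker: b1:✓  b3:✓  b4:✗  b5:✗  b6:✗  b7:✓
b4 has no witness among its shaped-loaves.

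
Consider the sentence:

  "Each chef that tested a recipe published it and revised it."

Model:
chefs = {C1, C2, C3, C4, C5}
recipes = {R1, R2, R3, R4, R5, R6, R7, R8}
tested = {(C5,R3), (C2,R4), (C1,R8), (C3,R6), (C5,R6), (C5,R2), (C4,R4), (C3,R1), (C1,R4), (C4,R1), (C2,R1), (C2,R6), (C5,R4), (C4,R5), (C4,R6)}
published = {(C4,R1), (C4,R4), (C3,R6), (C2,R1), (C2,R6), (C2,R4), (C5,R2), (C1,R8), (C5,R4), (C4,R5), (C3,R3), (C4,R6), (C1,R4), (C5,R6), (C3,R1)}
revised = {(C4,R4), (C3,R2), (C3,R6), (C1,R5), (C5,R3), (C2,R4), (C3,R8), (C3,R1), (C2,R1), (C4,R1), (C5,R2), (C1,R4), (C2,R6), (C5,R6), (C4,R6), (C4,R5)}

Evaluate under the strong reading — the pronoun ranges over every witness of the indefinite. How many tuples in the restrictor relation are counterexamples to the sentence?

3

"it" takes "a recipe" as antecedent — a donkey pronoun bound across the clause boundary.
Strong reading: for every (c,r) with tested(c,r), published(c,r) ∧ revised(c,r).
Restrictor pairs: (C1,R4) ✓  (C1,R8) ✗  (C2,R1) ✓  (C2,R4) ✓  (C2,R6) ✓  (C3,R1) ✓  (C3,R6) ✓  (C4,R1) ✓  (C4,R4) ✓  (C4,R5) ✓  (C4,R6) ✓  (C5,R2) ✓  (C5,R3) ✗  (C5,R4) ✗  (C5,R6) ✓
Counterexamples (restrictor pairs failing the scope): 3.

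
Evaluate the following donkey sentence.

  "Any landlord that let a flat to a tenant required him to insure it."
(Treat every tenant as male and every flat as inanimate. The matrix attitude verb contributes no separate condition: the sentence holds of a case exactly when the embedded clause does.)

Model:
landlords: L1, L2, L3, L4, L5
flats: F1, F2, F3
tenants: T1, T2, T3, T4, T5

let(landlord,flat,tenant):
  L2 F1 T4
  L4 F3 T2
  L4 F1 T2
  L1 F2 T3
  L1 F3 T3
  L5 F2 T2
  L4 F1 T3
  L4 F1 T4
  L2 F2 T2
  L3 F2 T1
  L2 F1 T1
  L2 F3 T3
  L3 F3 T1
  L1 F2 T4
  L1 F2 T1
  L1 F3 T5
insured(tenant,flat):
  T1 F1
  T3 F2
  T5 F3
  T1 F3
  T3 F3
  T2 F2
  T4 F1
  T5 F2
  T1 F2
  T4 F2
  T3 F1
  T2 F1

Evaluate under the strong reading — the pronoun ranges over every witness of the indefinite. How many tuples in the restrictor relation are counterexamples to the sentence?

1

"him" takes "a tenant" as antecedent and "it" takes "a flat"; both are donkey pronouns co-varying with the restrictor.
Strong reading: for every (l,f,t) with let(l,f,t), insured(t,f).
Restrictor triples: (L1,F2,T1)→insured(T1,F2) ✓  (L1,F2,T3)→insured(T3,F2) ✓  (L1,F2,T4)→insured(T4,F2) ✓  (L1,F3,T3)→insured(T3,F3) ✓  (L1,F3,T5)→insured(T5,F3) ✓  (L2,F1,T1)→insured(T1,F1) ✓  (L2,F1,T4)→insured(T4,F1) ✓  (L2,F2,T2)→insured(T2,F2) ✓  (L2,F3,T3)→insured(T3,F3) ✓  (L3,F2,T1)→insured(T1,F2) ✓  (L3,F3,T1)→insured(T1,F3) ✓  (L4,F1,T2)→insured(T2,F1) ✓  (L4,F1,T3)→insured(T3,F1) ✓  (L4,F1,T4)→insured(T4,F1) ✓  (L4,F3,T2)→insured(T2,F3) ✗  (L5,F2,T2)→insured(T2,F2) ✓
Counterexamples (restrictor triples failing the scope): 1.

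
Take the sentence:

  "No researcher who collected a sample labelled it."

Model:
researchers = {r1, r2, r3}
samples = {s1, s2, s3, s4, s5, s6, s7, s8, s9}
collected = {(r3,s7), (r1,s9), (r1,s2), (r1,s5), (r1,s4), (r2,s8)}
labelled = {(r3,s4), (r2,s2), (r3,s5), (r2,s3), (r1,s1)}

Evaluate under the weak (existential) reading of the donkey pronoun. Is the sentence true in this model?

True

"it" takes "a sample" as antecedent — a donkey pronoun bound across the clause boundary.
Truth condition: for no (r,s) with collected(r,s) does labelled(r,s) hold.
Restrictor pairs — does the scope hold? (r1,s2):fails  (r1,s4):fails  (r1,s5):fails  (r1,s9):fails  (r2,s8):fails  (r3,s7):fails
Scope holds for no restrictor pair, so the sentence is true.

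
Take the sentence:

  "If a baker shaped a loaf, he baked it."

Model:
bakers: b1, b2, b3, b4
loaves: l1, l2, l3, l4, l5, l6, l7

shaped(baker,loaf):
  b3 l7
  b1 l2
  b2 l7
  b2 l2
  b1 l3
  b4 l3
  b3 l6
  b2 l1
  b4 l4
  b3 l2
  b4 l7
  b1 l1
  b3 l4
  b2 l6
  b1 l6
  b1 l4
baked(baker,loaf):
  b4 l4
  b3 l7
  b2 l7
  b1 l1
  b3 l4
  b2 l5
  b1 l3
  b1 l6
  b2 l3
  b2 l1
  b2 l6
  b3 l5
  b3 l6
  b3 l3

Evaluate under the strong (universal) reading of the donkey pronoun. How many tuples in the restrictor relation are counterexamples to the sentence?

6

"it" takes "a loaf" as antecedent — a donkey pronoun bound across the clause boundary.
Strong reading: for every (b,l) with shaped(b,l), baked(b,l).
Restrictor pairs: (b1,l1) ✓  (b1,l2) ✗  (b1,l3) ✓  (b1,l4) ✗  (b1,l6) ✓  (b2,l1) ✓  (b2,l2) ✗  (b2,l6) ✓  (b2,l7) ✓  (b3,l2) ✗  (b3,l4) ✓  (b3,l6) ✓  (b3,l7) ✓  (b4,l3) ✗  (b4,l4) ✓  (b4,l7) ✗
Counterexamples (restrictor pairs failing the scope): 6.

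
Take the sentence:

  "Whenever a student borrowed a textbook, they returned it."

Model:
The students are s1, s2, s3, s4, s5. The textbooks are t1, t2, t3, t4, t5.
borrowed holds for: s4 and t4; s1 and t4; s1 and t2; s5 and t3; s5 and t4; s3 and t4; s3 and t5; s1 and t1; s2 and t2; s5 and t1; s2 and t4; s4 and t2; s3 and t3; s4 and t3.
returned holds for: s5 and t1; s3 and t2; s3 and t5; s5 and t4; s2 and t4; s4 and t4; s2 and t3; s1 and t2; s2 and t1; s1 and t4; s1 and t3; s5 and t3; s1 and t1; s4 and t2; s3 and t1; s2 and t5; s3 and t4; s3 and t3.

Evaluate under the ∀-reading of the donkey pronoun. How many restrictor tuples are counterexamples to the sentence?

2

"it" takes "a textbook" as antecedent — a donkey pronoun bound across the clause boundary.
Strong reading: for every (s,t) with borrowed(s,t), returned(s,t).
Restrictor pairs: (s1,t1) ✓  (s1,t2) ✓  (s1,t4) ✓  (s2,t2) ✗  (s2,t4) ✓  (s3,t3) ✓  (s3,t4) ✓  (s3,t5) ✓  (s4,t2) ✓  (s4,t3) ✗  (s4,t4) ✓  (s5,t1) ✓  (s5,t3) ✓  (s5,t4) ✓
Counterexamples (restrictor pairs failing the scope): 2.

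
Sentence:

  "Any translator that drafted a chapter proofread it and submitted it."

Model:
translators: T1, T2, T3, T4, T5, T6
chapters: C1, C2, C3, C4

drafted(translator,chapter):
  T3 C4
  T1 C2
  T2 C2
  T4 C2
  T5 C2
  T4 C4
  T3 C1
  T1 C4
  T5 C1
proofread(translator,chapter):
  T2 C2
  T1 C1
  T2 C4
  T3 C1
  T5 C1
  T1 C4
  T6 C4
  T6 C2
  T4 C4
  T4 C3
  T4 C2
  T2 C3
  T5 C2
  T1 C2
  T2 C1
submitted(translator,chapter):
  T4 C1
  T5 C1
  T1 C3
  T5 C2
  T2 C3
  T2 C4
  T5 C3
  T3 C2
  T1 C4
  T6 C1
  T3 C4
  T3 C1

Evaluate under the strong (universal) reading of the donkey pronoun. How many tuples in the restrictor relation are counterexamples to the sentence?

5

"it" takes "a chapter" as antecedent — a donkey pronoun bound across the clause boundary.
Strong reading: for every (t,c) with drafted(t,c), proofread(t,c) ∧ submitted(t,c).
Restrictor pairs: (T1,C2) ✗  (T1,C4) ✓  (T2,C2) ✗  (T3,C1) ✓  (T3,C4) ✗  (T4,C2) ✗  (T4,C4) ✗  (T5,C1) ✓  (T5,C2) ✓
Counterexamples (restrictor pairs failing the scope): 5.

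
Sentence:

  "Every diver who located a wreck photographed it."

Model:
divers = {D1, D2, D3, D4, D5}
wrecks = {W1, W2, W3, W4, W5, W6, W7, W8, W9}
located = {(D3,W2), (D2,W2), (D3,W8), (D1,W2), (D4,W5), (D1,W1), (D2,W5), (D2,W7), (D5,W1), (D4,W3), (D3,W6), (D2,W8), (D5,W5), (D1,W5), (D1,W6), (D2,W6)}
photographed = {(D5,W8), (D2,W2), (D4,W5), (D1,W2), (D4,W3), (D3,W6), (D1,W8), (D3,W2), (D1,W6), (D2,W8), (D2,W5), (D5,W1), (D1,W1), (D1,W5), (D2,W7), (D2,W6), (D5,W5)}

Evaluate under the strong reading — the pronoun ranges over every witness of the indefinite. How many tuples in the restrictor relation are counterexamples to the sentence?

"it" takes "a wreck" as antecedent — a donkey pronoun bound across the clause boundary.
Strong reading: for every (d,w) with located(d,w), photographed(d,w).
Restrictor pairs: (D1,W1) ✓  (D1,W2) ✓  (D1,W5) ✓  (D1,W6) ✓  (D2,W2) ✓  (D2,W5) ✓  (D2,W6) ✓  (D2,W7) ✓  (D2,W8) ✓  (D3,W2) ✓  (D3,W6) ✓  (D3,W8) ✗  (D4,W3) ✓  (D4,W5) ✓  (D5,W1) ✓  (D5,W5) ✓
Counterexamples (restrictor pairs failing the scope): 1.

1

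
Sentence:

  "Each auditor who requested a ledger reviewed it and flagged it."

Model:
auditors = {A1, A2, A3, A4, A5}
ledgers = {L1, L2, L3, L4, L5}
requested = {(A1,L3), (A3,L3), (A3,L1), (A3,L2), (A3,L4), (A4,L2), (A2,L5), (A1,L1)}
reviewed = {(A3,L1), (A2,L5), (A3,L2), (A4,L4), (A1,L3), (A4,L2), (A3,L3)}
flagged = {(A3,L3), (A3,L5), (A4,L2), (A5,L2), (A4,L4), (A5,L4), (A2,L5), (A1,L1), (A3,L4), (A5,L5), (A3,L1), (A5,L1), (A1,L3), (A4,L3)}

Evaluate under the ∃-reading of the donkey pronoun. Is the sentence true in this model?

True

"it" takes "a ledger" as antecedent — a donkey pronoun bound across the clause boundary.
Weak reading: every auditor a with some requested-ledger has at least one requested-ledger l such that reviewed(a,l) ∧ flagged(a,l).
Per auditor: A1:✓  A2:✓  A3:✓  A4:✓
Every auditor in the restrictor has a witness.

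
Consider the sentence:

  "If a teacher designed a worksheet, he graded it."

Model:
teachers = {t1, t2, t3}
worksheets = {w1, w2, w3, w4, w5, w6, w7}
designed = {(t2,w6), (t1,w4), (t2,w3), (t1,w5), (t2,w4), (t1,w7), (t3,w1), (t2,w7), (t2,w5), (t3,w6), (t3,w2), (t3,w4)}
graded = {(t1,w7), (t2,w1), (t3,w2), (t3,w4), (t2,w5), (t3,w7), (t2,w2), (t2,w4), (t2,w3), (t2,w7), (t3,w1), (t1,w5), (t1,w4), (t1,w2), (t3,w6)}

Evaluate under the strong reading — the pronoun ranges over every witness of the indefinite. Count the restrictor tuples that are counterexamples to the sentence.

1

"it" takes "a worksheet" as antecedent — a donkey pronoun bound across the clause boundary.
Strong reading: for every (t,w) with designed(t,w), graded(t,w).
Restrictor pairs: (t1,w4) ✓  (t1,w5) ✓  (t1,w7) ✓  (t2,w3) ✓  (t2,w4) ✓  (t2,w5) ✓  (t2,w6) ✗  (t2,w7) ✓  (t3,w1) ✓  (t3,w2) ✓  (t3,w4) ✓  (t3,w6) ✓
Counterexamples (restrictor pairs failing the scope): 1.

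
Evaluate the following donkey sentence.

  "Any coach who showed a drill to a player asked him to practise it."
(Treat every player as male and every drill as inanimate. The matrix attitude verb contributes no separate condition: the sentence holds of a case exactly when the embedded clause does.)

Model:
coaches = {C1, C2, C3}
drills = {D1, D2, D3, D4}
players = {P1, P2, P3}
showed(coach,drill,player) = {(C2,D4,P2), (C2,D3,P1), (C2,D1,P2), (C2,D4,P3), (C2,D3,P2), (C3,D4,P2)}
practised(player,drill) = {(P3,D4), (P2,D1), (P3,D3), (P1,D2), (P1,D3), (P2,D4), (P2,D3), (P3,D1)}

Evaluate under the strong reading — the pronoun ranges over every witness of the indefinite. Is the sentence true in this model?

True

"him" takes "a player" as antecedent and "it" takes "a drill"; both are donkey pronouns co-varying with the restrictor.
Strong reading: for every (c,d,p) with showed(c,d,p), practised(p,d).
Restrictor triples: (C2,D1,P2)→practised(P2,D1) ✓  (C2,D3,P1)→practised(P1,D3) ✓  (C2,D3,P2)→practised(P2,D3) ✓  (C2,D4,P2)→practised(P2,D4) ✓  (C2,D4,P3)→practised(P3,D4) ✓  (C3,D4,P2)→practised(P2,D4) ✓
Every restrictor triple satisfies the scope.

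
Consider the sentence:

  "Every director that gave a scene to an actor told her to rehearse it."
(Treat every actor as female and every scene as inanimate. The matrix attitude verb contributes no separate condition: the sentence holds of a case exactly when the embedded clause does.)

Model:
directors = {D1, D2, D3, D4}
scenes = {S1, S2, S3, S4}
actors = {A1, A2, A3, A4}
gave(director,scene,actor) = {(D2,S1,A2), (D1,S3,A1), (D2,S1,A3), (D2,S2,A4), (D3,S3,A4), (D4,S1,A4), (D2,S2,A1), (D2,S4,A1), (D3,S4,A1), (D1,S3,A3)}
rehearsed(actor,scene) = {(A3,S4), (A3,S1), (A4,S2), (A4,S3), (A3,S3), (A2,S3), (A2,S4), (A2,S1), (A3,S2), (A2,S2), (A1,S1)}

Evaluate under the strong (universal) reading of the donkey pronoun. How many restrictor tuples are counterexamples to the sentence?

5

"her" takes "an actor" as antecedent and "it" takes "a scene"; both are donkey pronouns co-varying with the restrictor.
Strong reading: for every (d,s,a) with gave(d,s,a), rehearsed(a,s).
Restrictor triples: (D1,S3,A1)→rehearsed(A1,S3) ✗  (D1,S3,A3)→rehearsed(A3,S3) ✓  (D2,S1,A2)→rehearsed(A2,S1) ✓  (D2,S1,A3)→rehearsed(A3,S1) ✓  (D2,S2,A1)→rehearsed(A1,S2) ✗  (D2,S2,A4)→rehearsed(A4,S2) ✓  (D2,S4,A1)→rehearsed(A1,S4) ✗  (D3,S3,A4)→rehearsed(A4,S3) ✓  (D3,S4,A1)→rehearsed(A1,S4) ✗  (D4,S1,A4)→rehearsed(A4,S1) ✗
Counterexamples (restrictor triples failing the scope): 5.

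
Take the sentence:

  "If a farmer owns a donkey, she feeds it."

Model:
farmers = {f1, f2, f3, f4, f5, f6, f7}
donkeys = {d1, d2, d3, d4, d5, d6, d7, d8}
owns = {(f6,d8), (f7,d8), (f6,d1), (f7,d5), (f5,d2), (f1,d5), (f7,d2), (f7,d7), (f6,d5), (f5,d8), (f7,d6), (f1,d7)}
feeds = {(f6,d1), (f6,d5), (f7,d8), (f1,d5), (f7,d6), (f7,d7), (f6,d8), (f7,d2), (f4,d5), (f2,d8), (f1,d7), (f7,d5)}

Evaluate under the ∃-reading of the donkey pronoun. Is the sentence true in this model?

False

"it" takes "a donkey" as antecedent — a donkey pronoun bound across the clause boundary.
Weak reading: every farmer f with some owns-donkey has at least one owns-donkey d such that feeds(f,d).
Per farmer: f1:✓  f5:✗  f6:✓  f7:✓
f5 has no witness among its owns-donkeys.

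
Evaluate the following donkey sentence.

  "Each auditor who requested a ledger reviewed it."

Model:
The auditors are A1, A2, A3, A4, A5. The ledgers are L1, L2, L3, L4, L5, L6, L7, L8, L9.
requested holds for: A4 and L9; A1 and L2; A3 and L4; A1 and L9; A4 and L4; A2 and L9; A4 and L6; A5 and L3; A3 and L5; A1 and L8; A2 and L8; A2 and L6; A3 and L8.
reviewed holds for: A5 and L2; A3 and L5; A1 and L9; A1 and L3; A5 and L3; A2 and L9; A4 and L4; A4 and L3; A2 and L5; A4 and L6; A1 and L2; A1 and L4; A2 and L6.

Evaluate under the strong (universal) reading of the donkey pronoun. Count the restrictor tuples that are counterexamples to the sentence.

5

"it" takes "a ledger" as antecedent — a donkey pronoun bound across the clause boundary.
Strong reading: for every (a,l) with requested(a,l), reviewed(a,l).
Restrictor pairs: (A1,L2) ✓  (A1,L8) ✗  (A1,L9) ✓  (A2,L6) ✓  (A2,L8) ✗  (A2,L9) ✓  (A3,L4) ✗  (A3,L5) ✓  (A3,L8) ✗  (A4,L4) ✓  (A4,L6) ✓  (A4,L9) ✗  (A5,L3) ✓
Counterexamples (restrictor pairs failing the scope): 5.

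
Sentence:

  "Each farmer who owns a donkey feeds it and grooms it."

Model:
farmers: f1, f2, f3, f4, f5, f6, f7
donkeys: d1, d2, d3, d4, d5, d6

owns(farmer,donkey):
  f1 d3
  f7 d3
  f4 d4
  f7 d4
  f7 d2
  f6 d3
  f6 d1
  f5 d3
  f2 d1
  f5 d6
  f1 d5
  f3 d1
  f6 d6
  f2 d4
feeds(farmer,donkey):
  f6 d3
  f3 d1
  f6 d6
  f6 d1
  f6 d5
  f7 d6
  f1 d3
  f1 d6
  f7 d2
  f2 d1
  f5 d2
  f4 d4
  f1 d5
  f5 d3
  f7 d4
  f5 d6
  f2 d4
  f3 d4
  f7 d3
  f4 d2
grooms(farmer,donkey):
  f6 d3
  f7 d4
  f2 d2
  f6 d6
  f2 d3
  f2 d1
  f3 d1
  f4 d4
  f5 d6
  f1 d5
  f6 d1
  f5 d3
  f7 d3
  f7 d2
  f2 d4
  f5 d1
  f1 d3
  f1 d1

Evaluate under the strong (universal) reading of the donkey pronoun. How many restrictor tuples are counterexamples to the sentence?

"it" takes "a donkey" as antecedent — a donkey pronoun bound across the clause boundary.
Strong reading: for every (f,d) with owns(f,d), feeds(f,d) ∧ grooms(f,d).
Restrictor pairs: (f1,d3) ✓  (f1,d5) ✓  (f2,d1) ✓  (f2,d4) ✓  (f3,d1) ✓  (f4,d4) ✓  (f5,d3) ✓  (f5,d6) ✓  (f6,d1) ✓  (f6,d3) ✓  (f6,d6) ✓  (f7,d2) ✓  (f7,d3) ✓  (f7,d4) ✓
Counterexamples (restrictor pairs failing the scope): 0.

0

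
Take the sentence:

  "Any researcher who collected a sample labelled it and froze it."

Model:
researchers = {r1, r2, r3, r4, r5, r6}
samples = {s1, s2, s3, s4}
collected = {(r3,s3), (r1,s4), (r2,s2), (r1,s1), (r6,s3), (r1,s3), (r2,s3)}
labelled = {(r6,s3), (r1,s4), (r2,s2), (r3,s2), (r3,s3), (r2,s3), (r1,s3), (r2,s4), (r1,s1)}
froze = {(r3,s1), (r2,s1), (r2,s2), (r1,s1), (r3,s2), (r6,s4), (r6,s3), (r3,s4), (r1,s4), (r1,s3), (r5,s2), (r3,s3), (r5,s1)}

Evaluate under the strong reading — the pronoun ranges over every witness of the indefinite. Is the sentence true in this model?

"it" takes "a sample" as antecedent — a donkey pronoun bound across the clause boundary.
Strong reading: for every (r,s) with collected(r,s), labelled(r,s) ∧ froze(r,s).
Restrictor pairs: (r1,s1) ✓  (r1,s3) ✓  (r1,s4) ✓  (r2,s2) ✓  (r2,s3) ✗  (r3,s3) ✓  (r6,s3) ✓
Counterexample: (r2,s3) is in collected but fails the scope.

False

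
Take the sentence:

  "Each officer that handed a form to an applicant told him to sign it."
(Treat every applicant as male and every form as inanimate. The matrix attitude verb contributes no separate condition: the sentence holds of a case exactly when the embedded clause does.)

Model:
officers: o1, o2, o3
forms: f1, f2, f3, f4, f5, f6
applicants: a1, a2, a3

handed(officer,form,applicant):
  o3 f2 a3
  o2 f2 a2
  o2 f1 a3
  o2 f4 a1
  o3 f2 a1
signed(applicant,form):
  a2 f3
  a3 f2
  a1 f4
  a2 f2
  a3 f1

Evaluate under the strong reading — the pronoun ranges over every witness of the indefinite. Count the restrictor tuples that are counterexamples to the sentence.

"him" takes "an applicant" as antecedent and "it" takes "a form"; both are donkey pronouns co-varying with the restrictor.
Strong reading: for every (o,f,a) with handed(o,f,a), signed(a,f).
Restrictor triples: (o2,f1,a3)→signed(a3,f1) ✓  (o2,f2,a2)→signed(a2,f2) ✓  (o2,f4,a1)→signed(a1,f4) ✓  (o3,f2,a1)→signed(a1,f2) ✗  (o3,f2,a3)→signed(a3,f2) ✓
Counterexamples (restrictor triples failing the scope): 1.

1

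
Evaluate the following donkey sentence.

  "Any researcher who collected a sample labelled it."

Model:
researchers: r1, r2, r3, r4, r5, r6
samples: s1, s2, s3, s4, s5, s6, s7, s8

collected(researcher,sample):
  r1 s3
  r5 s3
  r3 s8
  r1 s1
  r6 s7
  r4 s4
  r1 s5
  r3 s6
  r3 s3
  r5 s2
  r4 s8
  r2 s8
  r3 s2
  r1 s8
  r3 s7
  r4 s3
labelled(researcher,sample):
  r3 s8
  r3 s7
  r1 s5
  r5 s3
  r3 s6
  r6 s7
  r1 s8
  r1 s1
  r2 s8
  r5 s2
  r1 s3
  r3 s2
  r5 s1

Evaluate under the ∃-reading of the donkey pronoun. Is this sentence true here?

False

"it" takes "a sample" as antecedent — a donkey pronoun bound across the clause boundary.
Weak reading: every researcher r with some collected-sample has at least one collected-sample s such that labelled(r,s).
Per researcher: r1:✓  r2:✓  r3:✓  r4:✗  r5:✓  r6:✓
r4 has no witness among its collected-samples.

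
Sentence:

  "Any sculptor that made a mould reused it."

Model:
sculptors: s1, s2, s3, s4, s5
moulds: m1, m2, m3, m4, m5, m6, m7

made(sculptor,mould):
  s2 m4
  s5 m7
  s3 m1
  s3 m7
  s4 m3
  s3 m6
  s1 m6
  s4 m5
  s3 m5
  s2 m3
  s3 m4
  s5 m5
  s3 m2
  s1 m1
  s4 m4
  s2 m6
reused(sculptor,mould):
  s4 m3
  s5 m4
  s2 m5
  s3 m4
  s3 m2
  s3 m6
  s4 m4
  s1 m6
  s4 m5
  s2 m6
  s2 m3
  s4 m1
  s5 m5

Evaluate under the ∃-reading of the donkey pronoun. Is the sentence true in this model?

"it" takes "a mould" as antecedent — a donkey pronoun bound across the clause boundary.
Weak reading: every sculptor s with some made-mould has at least one made-mould m such that reused(s,m).
Per sculptor: s1:✓  s2:✓  s3:✓  s4:✓  s5:✓
Every sculptor in the restrictor has a witness.

True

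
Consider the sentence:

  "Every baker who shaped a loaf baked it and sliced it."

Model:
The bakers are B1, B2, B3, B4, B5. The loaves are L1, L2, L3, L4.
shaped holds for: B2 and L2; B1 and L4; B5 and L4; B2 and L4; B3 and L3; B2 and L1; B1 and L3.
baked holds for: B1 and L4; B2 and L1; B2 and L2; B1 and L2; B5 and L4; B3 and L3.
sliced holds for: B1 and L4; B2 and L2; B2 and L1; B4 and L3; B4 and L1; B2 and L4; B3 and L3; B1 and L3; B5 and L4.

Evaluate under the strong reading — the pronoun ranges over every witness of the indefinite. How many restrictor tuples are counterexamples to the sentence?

2

"it" takes "a loaf" as antecedent — a donkey pronoun bound across the clause boundary.
Strong reading: for every (b,l) with shaped(b,l), baked(b,l) ∧ sliced(b,l).
Restrictor pairs: (B1,L3) ✗  (B1,L4) ✓  (B2,L1) ✓  (B2,L2) ✓  (B2,L4) ✗  (B3,L3) ✓  (B5,L4) ✓
Counterexamples (restrictor pairs failing the scope): 2.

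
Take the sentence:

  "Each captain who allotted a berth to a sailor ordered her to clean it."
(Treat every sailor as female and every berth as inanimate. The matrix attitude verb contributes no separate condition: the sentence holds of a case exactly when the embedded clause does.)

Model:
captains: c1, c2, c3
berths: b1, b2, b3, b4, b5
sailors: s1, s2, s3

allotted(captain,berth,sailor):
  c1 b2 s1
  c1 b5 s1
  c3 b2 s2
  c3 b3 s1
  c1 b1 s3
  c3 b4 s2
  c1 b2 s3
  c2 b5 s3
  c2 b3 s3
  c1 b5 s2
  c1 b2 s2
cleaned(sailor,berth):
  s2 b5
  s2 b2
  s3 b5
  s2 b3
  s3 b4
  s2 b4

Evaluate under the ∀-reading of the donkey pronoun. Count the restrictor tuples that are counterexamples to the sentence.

6

"her" takes "a sailor" as antecedent and "it" takes "a berth"; both are donkey pronouns co-varying with the restrictor.
Strong reading: for every (c,b,s) with allotted(c,b,s), cleaned(s,b).
Restrictor triples: (c1,b1,s3)→cleaned(s3,b1) ✗  (c1,b2,s1)→cleaned(s1,b2) ✗  (c1,b2,s2)→cleaned(s2,b2) ✓  (c1,b2,s3)→cleaned(s3,b2) ✗  (c1,b5,s1)→cleaned(s1,b5) ✗  (c1,b5,s2)→cleaned(s2,b5) ✓  (c2,b3,s3)→cleaned(s3,b3) ✗  (c2,b5,s3)→cleaned(s3,b5) ✓  (c3,b2,s2)→cleaned(s2,b2) ✓  (c3,b3,s1)→cleaned(s1,b3) ✗  (c3,b4,s2)→cleaned(s2,b4) ✓
Counterexamples (restrictor triples failing the scope): 6.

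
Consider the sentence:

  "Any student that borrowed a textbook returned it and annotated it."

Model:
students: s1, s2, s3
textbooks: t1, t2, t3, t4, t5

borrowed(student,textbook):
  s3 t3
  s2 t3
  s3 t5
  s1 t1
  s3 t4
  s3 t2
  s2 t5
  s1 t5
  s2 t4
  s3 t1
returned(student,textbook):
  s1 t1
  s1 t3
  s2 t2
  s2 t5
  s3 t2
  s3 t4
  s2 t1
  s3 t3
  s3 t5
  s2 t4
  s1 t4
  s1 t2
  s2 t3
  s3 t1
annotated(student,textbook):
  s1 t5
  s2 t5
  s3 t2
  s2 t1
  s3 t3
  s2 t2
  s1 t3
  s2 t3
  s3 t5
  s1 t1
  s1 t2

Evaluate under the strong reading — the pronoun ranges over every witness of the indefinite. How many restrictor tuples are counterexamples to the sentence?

"it" takes "a textbook" as antecedent — a donkey pronoun bound across the clause boundary.
Strong reading: for every (s,t) with borrowed(s,t), returned(s,t) ∧ annotated(s,t).
Restrictor pairs: (s1,t1) ✓  (s1,t5) ✗  (s2,t3) ✓  (s2,t4) ✗  (s2,t5) ✓  (s3,t1) ✗  (s3,t2) ✓  (s3,t3) ✓  (s3,t4) ✗  (s3,t5) ✓
Counterexamples (restrictor pairs failing the scope): 4.

4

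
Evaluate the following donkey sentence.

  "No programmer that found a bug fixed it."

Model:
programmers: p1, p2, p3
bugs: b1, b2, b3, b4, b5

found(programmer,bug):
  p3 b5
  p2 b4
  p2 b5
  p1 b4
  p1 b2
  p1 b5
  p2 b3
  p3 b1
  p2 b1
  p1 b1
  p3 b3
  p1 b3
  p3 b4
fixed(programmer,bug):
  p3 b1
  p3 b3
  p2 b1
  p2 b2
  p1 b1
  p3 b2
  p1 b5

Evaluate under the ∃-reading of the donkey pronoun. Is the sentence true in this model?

"it" takes "a bug" as antecedent — a donkey pronoun bound across the clause boundary.
Truth condition: for no (p,b) with found(p,b) does fixed(p,b) hold.
Restrictor pairs — does the scope hold? (p1,b1):holds  (p1,b2):fails  (p1,b3):fails  (p1,b4):fails  (p1,b5):holds  (p2,b1):holds  (p2,b3):fails  (p2,b4):fails  (p2,b5):fails  (p3,b1):holds  (p3,b3):holds  (p3,b4):fails  (p3,b5):fails
Scope holds for 5 pair(s), so the sentence is false.

False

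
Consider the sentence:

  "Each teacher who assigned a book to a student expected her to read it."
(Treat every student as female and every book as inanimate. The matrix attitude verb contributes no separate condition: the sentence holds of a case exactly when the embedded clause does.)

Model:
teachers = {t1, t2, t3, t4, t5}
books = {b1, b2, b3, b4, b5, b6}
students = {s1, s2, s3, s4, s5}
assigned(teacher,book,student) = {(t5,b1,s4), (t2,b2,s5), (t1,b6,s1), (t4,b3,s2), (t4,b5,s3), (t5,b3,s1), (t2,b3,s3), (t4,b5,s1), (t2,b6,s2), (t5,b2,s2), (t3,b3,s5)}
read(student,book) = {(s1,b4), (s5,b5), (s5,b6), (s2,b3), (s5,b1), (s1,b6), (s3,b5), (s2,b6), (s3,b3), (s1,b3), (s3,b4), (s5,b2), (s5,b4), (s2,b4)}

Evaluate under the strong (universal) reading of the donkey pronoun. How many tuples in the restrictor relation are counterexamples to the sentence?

"her" takes "a student" as antecedent and "it" takes "a book"; both are donkey pronouns co-varying with the restrictor.
Strong reading: for every (t,b,s) with assigned(t,b,s), read(s,b).
Restrictor triples: (t1,b6,s1)→read(s1,b6) ✓  (t2,b2,s5)→read(s5,b2) ✓  (t2,b3,s3)→read(s3,b3) ✓  (t2,b6,s2)→read(s2,b6) ✓  (t3,b3,s5)→read(s5,b3) ✗  (t4,b3,s2)→read(s2,b3) ✓  (t4,b5,s1)→read(s1,b5) ✗  (t4,b5,s3)→read(s3,b5) ✓  (t5,b1,s4)→read(s4,b1) ✗  (t5,b2,s2)→read(s2,b2) ✗  (t5,b3,s1)→read(s1,b3) ✓
Counterexamples (restrictor triples failing the scope): 4.

4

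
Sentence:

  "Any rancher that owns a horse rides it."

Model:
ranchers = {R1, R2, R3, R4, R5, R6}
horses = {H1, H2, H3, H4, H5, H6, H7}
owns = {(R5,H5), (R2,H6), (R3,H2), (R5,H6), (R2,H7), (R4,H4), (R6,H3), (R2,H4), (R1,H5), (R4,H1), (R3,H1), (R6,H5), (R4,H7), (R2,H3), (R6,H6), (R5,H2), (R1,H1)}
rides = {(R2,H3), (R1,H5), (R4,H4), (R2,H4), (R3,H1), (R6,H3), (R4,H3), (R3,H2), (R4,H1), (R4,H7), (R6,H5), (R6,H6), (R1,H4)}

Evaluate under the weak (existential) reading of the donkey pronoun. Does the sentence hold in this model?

False

"it" takes "a horse" as antecedent — a donkey pronoun bound across the clause boundary.
Weak reading: every rancher r with some owns-horse has at least one owns-horse h such that rides(r,h).
Per rancher: R1:✓  R2:✓  R3:✓  R4:✓  R5:✗  R6:✓
R5 has no witness among its owns-horses.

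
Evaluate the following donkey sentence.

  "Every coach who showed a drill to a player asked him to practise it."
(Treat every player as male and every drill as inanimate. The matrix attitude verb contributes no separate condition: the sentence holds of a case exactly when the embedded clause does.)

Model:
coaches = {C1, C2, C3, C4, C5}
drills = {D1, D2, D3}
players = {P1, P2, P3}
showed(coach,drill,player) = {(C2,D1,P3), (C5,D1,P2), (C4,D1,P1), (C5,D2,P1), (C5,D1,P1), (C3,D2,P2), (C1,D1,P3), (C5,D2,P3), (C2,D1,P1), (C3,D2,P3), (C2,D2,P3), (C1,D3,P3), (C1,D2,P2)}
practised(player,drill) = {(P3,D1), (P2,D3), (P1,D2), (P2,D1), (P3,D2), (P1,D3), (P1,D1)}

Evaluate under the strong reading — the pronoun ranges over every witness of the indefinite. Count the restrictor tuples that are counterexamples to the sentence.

3

"him" takes "a player" as antecedent and "it" takes "a drill"; both are donkey pronouns co-varying with the restrictor.
Strong reading: for every (c,d,p) with showed(c,d,p), practised(p,d).
Restrictor triples: (C1,D1,P3)→practised(P3,D1) ✓  (C1,D2,P2)→practised(P2,D2) ✗  (C1,D3,P3)→practised(P3,D3) ✗  (C2,D1,P1)→practised(P1,D1) ✓  (C2,D1,P3)→practised(P3,D1) ✓  (C2,D2,P3)→practised(P3,D2) ✓  (C3,D2,P2)→practised(P2,D2) ✗  (C3,D2,P3)→practised(P3,D2) ✓  (C4,D1,P1)→practised(P1,D1) ✓  (C5,D1,P1)→practised(P1,D1) ✓  (C5,D1,P2)→practised(P2,D1) ✓  (C5,D2,P1)→practised(P1,D2) ✓  (C5,D2,P3)→practised(P3,D2) ✓
Counterexamples (restrictor triples failing the scope): 3.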